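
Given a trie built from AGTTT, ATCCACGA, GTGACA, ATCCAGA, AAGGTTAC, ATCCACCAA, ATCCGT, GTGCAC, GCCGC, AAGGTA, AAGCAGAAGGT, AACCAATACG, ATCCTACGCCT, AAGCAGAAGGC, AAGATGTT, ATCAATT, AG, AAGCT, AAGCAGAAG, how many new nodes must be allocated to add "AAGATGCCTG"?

4

"AAGATG" is already a path in the trie; the remaining "CCTG" must be added.
Each of the 4 remaining characters creates one node.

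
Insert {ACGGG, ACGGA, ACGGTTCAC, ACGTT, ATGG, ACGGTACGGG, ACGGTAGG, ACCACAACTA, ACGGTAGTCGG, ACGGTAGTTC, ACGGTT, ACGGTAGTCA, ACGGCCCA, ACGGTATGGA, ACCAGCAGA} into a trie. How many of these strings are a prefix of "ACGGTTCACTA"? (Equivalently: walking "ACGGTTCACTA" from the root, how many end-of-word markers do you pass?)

2

Traverse "ACGGTTCACTA" character by character; count nodes along the way that are marked as word ends.
Prefixes of the query that are stored words: "ACGGTT", "ACGGTTCAC"
Count: 2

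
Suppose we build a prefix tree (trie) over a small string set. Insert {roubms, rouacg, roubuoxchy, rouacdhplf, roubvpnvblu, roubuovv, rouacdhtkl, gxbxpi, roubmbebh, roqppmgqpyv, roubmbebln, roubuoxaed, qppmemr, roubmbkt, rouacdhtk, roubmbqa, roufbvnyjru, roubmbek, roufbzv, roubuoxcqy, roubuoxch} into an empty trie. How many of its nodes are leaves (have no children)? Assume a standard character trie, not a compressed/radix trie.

19

Leaves are exactly the stored words that no other stored word extends.
Those words: "gxbxpi", "qppmemr", "roqppmgqpyv", "rouacdhplf", "rouacdhtkl", "rouacg", "roubmbebh", "roubmbebln", "roubmbek", "roubmbkt", "roubmbqa", "roubms", "roubuovv", "roubuoxaed", "roubuoxchy", "roubuoxcqy", "roubvpnvblu", "roufbvnyjru", "roufbzv"
Leaf count: 19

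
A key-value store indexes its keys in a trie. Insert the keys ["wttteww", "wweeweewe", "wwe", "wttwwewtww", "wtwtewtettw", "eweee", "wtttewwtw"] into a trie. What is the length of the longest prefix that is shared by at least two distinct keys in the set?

7

Equivalently: take the maximum, over all pairs, of their longest common prefix length.
e.g. "wttteww" and "wtttewwtw" share the prefix "wttteww" of length 7; no pair shares a longer one.
Longest shared-prefix length: 7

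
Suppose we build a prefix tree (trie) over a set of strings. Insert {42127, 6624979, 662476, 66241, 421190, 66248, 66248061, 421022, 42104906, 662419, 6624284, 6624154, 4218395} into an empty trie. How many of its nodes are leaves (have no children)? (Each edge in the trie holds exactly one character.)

11

Leaves are exactly the stored words that no other stored word extends.
Those words: "421022", "42104906", "421190", "42127", "4218395", "6624154", "662419", "6624284", "662476", "66248061", "6624979"
Leaf count: 11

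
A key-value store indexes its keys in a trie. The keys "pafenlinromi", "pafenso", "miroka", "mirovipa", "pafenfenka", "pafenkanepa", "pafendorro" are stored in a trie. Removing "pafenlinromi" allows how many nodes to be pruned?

After clearing the end-marker at "pafenlinromi", prune upward until reaching a node still needed by another word.
The suffix "linromi" (7 nodes) is used only by "pafenlinromi"; the node for "pafen" still has the child "s", so pruning stops there.
Nodes removed: 7

7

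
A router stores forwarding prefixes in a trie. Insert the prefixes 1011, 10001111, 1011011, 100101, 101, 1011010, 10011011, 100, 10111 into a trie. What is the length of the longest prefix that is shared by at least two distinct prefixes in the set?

6

Equivalently: take the maximum, over all pairs, of their longest common prefix length.
e.g. "1011010" and "1011011" share the prefix "101101" of length 6; no pair shares a longer one.
Longest shared-prefix length: 6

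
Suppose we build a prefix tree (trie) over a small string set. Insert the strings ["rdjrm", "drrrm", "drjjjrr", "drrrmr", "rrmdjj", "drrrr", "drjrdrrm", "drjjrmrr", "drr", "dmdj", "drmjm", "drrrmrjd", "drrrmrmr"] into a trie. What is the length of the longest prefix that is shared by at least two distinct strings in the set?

Look for the deepest trie node that still has at least two words in its subtree.
"drrrmr" and "drrrmrjd" agree on "drrrmr" (6 characters) before diverging; nothing deeper is shared.
Longest shared-prefix length: 6

6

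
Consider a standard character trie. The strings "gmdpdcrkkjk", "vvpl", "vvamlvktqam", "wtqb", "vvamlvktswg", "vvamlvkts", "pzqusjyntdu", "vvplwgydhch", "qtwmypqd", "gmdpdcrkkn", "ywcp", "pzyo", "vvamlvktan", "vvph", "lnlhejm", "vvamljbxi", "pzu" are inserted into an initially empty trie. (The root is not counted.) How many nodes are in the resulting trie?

Count nodes per top-level branch (shared prefixes stored once):
  'g'-branch (gmdpdcrkkjk, gmdpdcrkkn): 12 nodes
  'l'-branch (lnlhejm): 7 nodes
  'p'-branch (pzqusjyntdu, pzu, pzyo): 14 nodes
  'q'-branch (qtwmypqd): 8 nodes
  'v'-branch (vvamljbxi, vvamlvktan, vvamlvktqam, vvamlvkts, vvamlvktswg, vvph, vvpl, vvplwgydhch): 30 nodes
  'w'-branch (wtqb): 4 nodes
  'y'-branch (ywcp): 4 nodes
Sum: 79

79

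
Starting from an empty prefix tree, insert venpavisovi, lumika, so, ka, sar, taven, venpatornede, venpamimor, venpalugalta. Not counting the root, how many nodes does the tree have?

Trace insertions, counting only characters that open a new branch:
  "venpavisovi" → 11 new (v, e, n, p, a, v, i, s, o, v, i)
  "lumika" → 6 new (l, u, m, i, k, a)
  "so" → 2 new (s, o)
  "ka" → 2 new (k, a)
  "sar" → prefix "s" already present; 2 new (a, r)
  "taven" → 5 new (t, a, v, e, n)
  "venpatornede" → prefix "venpa" already present; 7 new (t, o, r, n, e, d, e)
  "venpamimor" → prefix "venpa" already present; 5 new (m, i, m, o, r)
  "venpalugalta" → prefix "venpa" already present; 7 new (l, u, g, a, l, t, a)
Total nodes = 11 + 6 + 2 + 2 + 2 + 5 + 7 + 5 + 7 = 47

47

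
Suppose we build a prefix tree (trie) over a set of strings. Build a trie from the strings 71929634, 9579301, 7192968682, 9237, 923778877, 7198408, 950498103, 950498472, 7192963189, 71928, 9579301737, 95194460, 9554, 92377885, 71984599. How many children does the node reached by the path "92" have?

1

Follow the path "92" to its node, then look at its outgoing edges.
Characters that immediately follow "92" among the stored strings: {3}.
That node has 1 child edge.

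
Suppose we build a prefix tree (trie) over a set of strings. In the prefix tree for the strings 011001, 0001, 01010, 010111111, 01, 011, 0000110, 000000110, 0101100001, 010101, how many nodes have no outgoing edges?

7

A leaf is a node with no children — equivalently, the end of a word that is not a proper prefix of any other stored word.
Those words: "000000110", "0000110", "0001", "010101", "0101100001", "010111111", "011001"
Leaf count: 7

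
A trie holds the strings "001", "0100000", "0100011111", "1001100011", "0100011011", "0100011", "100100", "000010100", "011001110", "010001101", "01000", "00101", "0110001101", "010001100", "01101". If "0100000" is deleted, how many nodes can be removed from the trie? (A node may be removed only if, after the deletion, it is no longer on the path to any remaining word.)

2

Walk "0100000" from the leaf back toward the root, removing each node that no remaining word uses.
The suffix "00" (2 nodes) is used only by "0100000"; the node for "01000" still has the child "1", so pruning stops there.
Nodes removed: 2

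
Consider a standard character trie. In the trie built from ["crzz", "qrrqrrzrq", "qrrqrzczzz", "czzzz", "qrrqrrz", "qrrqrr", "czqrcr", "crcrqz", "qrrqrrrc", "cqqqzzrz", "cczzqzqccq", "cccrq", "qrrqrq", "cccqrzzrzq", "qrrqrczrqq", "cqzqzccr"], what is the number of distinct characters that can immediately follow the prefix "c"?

4

The children of the "c" node are the distinct next characters among strings starting with "c".
Characters that immediately follow "c" among the stored strings: {c, q, r, z}.
That node has 4 child edges.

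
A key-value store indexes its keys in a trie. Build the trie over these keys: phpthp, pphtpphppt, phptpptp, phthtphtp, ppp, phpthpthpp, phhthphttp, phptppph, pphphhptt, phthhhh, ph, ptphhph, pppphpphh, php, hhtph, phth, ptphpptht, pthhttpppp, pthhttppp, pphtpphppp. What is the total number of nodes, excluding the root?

Insert word by word; a character creates a node only if that edge doesn't already exist:
  "phpthp" → 6 new (p, h, p, t, h, p)
  "pphtpphppt" → prefix "p" already present; 9 new (p, h, t, p, p, h, p, p, t)
  "phptpptp" → prefix "phpt" already present; 4 new (p, p, t, p)
  "phthtphtp" → prefix "ph" already present; 7 new (t, h, t, p, h, t, p)
  "ppp" → prefix "pp" already present; 1 new (p)
  "phpthpthpp" → prefix "phpthp" already present; 4 new (t, h, p, p)
  "phhthphttp" → prefix "ph" already present; 8 new (h, t, h, p, h, t, t, p)
  "phptppph" → prefix "phptpp" already present; 2 new (p, h)
  "pphphhptt" → prefix "pph" already present; 6 new (p, h, h, p, t, t)
  "phthhhh" → prefix "phth" already present; 3 new (h, h, h)
  "ph" → prefix "ph" already present; 0 new (none)
  "ptphhph" → prefix "p" already present; 6 new (t, p, h, h, p, h)
  "pppphpphh" → prefix "ppp" already present; 6 new (p, h, p, p, h, h)
  "php" → prefix "php" already present; 0 new (none)
  "hhtph" → 5 new (h, h, t, p, h)
  "phth" → prefix "phth" already present; 0 new (none)
  "ptphpptht" → prefix "ptph" already present; 5 new (p, p, t, h, t)
  "pthhttpppp" → prefix "pt" already present; 8 new (h, h, t, t, p, p, p, p)
  "pthhttppp" → prefix "pthhttppp" already present; 0 new (none)
  "pphtpphppp" → prefix "pphtpphpp" already present; 1 new (p)
Total nodes = 6 + 9 + 4 + 7 + 1 + 4 + 8 + 2 + 6 + 3 + 0 + 6 + 6 + 0 + 5 + 0 + 5 + 8 + 0 + 1 = 81

81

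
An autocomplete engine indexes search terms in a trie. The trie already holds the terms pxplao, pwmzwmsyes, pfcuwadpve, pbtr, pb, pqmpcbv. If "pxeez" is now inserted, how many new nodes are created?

3

Walking "pxeez" from the root, the first 2 characters ("px") follow existing edges; "e" is the first miss.
Each of the 3 remaining characters creates one node.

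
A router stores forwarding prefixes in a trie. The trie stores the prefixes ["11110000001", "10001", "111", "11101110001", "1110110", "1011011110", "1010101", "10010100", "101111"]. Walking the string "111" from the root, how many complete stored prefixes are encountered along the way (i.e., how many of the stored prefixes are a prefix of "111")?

Walk "111" from the root; an end-of-word marker is hit whenever a stored word is a prefix of "111".
Prefixes of the query that are stored words: "111"
Count: 1

1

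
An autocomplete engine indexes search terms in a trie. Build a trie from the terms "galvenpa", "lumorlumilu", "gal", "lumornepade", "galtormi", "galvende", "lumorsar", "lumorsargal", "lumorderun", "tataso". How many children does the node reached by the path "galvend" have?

1

Follow the path "galvend" to its node, then look at its outgoing edges.
Characters that immediately follow "galvend" among the stored strings: {e}.
That node has 1 child edge.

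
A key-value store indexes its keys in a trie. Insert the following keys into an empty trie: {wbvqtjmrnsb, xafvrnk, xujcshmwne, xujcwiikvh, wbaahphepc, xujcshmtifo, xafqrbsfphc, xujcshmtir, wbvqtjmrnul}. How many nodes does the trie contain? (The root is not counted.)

56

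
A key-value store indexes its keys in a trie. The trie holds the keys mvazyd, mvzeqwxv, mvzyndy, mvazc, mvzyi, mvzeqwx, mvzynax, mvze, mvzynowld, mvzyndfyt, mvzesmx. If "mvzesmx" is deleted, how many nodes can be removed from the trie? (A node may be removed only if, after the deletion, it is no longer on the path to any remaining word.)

A node on "mvzesmx"'s path can go only if nothing else ends at it or branches off below it.
The suffix "smx" (3 nodes) is used only by "mvzesmx"; the node for "mvze" still has the child "q", so pruning stops there.
Nodes removed: 3

3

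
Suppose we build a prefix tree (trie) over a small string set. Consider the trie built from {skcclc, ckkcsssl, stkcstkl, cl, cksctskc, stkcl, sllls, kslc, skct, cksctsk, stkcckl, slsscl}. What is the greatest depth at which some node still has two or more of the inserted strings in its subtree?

Equivalently: take the maximum, over all pairs, of their longest common prefix length.
e.g. "cksctsk" and "cksctskc" share the prefix "cksctsk" of length 7; no pair shares a longer one.
Longest shared-prefix length: 7

7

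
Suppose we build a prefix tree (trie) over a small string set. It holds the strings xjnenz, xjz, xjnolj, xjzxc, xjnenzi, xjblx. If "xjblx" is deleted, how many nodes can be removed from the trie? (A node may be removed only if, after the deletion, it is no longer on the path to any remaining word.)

A node on "xjblx"'s path can go only if nothing else ends at it or branches off below it.
The suffix "blx" (3 nodes) is used only by "xjblx"; the node for "xj" still has the child "n", so pruning stops there.
Nodes removed: 3

3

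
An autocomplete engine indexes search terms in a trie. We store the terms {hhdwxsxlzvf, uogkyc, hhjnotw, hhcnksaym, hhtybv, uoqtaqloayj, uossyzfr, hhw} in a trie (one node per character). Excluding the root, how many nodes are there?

49

For each word, the new-node count is its length minus the longest prefix already in the trie:
  "hhdwxsxlzvf" → 11 new (h, h, d, w, x, s, x, l, z, v, f)
  "uogkyc" → 6 new (u, o, g, k, y, c)
  "hhjnotw" → prefix "hh" already present; 5 new (j, n, o, t, w)
  "hhcnksaym" → prefix "hh" already present; 7 new (c, n, k, s, a, y, m)
  "hhtybv" → prefix "hh" already present; 4 new (t, y, b, v)
  "uoqtaqloayj" → prefix "uo" already present; 9 new (q, t, a, q, l, o, a, y, j)
  "uossyzfr" → prefix "uo" already present; 6 new (s, s, y, z, f, r)
  "hhw" → prefix "hh" already present; 1 new (w)
Total nodes = 11 + 6 + 5 + 7 + 4 + 9 + 6 + 1 = 49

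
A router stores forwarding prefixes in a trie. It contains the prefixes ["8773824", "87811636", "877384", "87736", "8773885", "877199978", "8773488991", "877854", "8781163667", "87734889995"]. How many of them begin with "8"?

10

Traverse to the node for "8", then collect every word in that subtree.
Matches: "877199978", "8773488991", "87734889995", "87736", "8773824", "877384", "8773885", "877854", "87811636", "8781163667"
Count: 10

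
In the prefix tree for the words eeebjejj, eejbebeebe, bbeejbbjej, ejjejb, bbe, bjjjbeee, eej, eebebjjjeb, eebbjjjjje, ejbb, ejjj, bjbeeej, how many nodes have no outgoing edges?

Leaves are exactly the stored words that no other stored word extends.
Those words: "bbeejbbjej", "bjbeeej", "bjjjbeee", "eebbjjjjje", "eebebjjjeb", "eeebjejj", "eejbebeebe", "ejbb", "ejjejb", "ejjj"
Leaf count: 10

10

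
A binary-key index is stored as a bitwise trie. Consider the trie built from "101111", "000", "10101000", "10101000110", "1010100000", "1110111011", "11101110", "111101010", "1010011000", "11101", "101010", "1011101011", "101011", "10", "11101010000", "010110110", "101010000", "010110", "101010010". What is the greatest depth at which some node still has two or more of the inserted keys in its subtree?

Look for the deepest trie node that still has at least two words in its subtree.
e.g. "101010000" and "1010100000" share the prefix "101010000" of length 9; no pair shares a longer one.
Longest shared-prefix length: 9

9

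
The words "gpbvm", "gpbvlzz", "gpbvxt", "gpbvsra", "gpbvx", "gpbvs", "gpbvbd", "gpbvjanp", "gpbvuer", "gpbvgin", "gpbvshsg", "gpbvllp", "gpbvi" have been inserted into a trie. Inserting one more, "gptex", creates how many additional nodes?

"gp" is already a path in the trie; the remaining "tex" must be added.
So 5 − 2 = 3 new nodes.

3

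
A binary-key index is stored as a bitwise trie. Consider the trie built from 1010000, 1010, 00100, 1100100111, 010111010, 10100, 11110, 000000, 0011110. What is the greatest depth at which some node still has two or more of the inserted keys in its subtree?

5

Look for the deepest trie node that still has at least two words in its subtree.
"10100" and "1010000" agree on "10100" (5 characters) before diverging; nothing deeper is shared.
Longest shared-prefix length: 5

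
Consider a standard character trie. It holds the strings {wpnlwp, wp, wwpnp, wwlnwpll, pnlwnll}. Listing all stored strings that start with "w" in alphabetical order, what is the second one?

Words with prefix "w", in lexicographic order: "wp", "wpnlwp", "wwlnwpll", "wwpnp"
Position 2: wpnlwp

wpnlwp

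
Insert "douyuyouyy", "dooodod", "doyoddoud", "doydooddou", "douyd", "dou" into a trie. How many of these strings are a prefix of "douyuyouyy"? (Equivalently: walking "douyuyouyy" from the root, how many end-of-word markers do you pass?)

2

Traverse "douyuyouyy" character by character; count nodes along the way that are marked as word ends.
Prefixes of the query that are stored words: "dou", "douyuyouyy"
Count: 2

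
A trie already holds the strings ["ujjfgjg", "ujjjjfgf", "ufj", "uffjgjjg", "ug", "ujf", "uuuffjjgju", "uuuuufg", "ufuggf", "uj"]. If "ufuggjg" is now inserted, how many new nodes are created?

2

"ufugg" is already a path in the trie; the remaining "jg" must be added.
New nodes needed: |"ufuggjg"| − 5 = 7 − 5 = 2.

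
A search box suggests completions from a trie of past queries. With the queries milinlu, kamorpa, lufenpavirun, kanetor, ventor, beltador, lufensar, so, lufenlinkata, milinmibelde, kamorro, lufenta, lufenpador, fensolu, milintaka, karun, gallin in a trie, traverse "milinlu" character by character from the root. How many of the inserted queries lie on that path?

Check each prefix of "milinlu" against the stored set — each match is an end-marker on the path.
Prefixes of the query that are stored words: "milinlu"
Count: 1

1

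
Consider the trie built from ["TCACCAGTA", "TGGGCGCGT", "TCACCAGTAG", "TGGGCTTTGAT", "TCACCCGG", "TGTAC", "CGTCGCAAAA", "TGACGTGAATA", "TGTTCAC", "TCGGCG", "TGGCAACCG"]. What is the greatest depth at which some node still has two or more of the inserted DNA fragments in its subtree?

Equivalently: take the maximum, over all pairs, of their longest common prefix length.
e.g. "TCACCAGTA" and "TCACCAGTAG" share the prefix "TCACCAGTA" of length 9; no pair shares a longer one.
Longest shared-prefix length: 9

9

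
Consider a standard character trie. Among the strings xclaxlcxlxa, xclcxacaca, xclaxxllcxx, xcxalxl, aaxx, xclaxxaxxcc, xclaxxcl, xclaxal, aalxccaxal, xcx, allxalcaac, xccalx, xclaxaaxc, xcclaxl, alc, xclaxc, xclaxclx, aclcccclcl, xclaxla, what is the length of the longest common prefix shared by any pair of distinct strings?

Equivalently: take the maximum, over all pairs, of their longest common prefix length.
"xclaxaaxc" and "xclaxal" agree on "xclaxa" (6 characters) before diverging; nothing deeper is shared.
Longest shared-prefix length: 6

6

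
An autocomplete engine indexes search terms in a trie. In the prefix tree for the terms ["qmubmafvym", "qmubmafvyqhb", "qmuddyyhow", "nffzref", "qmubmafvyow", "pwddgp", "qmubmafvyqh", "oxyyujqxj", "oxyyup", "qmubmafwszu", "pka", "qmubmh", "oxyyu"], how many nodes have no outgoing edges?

11

Leaves are exactly the stored words that no other stored word extends.
Those words: "nffzref", "oxyyujqxj", "oxyyup", "pka", "pwddgp", "qmubmafvym", "qmubmafvyow", "qmubmafvyqhb", "qmubmafwszu", "qmubmh", "qmuddyyhow"
Leaf count: 11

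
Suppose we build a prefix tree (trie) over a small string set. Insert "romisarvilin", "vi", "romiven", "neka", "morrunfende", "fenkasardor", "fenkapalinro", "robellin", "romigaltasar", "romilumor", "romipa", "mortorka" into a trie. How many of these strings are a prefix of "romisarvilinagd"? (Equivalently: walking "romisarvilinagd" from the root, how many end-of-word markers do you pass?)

Traverse "romisarvilinagd" character by character; count nodes along the way that are marked as word ends.
Prefixes of the query that are stored words: "romisarvilin"
Count: 1

1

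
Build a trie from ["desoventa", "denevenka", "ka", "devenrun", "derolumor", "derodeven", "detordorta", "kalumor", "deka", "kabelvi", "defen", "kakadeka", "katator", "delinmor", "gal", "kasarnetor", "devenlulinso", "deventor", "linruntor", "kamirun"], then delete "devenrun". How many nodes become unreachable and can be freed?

3

After clearing the end-marker at "devenrun", prune upward until reaching a node still needed by another word.
The suffix "run" (3 nodes) is used only by "devenrun"; the node for "deven" still has the child "l", so pruning stops there.
Nodes removed: 3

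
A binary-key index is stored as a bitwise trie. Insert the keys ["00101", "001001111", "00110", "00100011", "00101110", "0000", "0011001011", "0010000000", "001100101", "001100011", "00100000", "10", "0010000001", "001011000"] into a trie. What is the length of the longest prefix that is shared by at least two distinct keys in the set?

9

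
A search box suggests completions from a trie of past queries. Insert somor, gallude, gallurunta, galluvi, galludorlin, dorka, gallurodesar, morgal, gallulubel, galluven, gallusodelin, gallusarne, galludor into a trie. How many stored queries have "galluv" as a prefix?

Traverse to the node for "galluv", then collect every word in that subtree.
Words under "galluv": galluven, galluvi
Count: 2

2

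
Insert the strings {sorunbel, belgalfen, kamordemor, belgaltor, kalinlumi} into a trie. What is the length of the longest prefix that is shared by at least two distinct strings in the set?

6

Equivalently: take the maximum, over all pairs, of their longest common prefix length.
e.g. "belgalfen" and "belgaltor" share the prefix "belgal" of length 6; no pair shares a longer one.
Longest shared-prefix length: 6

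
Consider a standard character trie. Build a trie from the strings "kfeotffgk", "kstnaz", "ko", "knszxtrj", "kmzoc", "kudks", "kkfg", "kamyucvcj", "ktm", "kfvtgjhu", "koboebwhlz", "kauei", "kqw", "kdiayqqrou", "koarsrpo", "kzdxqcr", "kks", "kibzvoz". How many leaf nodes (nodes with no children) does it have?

17

A leaf is a node with no children — equivalently, the end of a word that is not a proper prefix of any other stored word.
Those words: "kamyucvcj", "kauei", "kdiayqqrou", "kfeotffgk", "kfvtgjhu", "kibzvoz", "kkfg", "kks", "kmzoc", "knszxtrj", "koarsrpo", "koboebwhlz", "kqw", "kstnaz", "ktm", "kudks", "kzdxqcr"
Leaf count: 17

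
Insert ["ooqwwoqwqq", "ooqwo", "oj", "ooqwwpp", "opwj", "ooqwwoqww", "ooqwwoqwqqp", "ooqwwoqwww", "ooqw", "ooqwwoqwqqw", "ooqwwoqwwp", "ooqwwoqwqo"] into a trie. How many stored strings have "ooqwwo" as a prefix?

Walk to "ooqwwo"; the words in its subtree are exactly those with that prefix.
Words under "ooqwwo": ooqwwoqwqo, ooqwwoqwqq, ooqwwoqwqqp, ooqwwoqwqqw, ooqwwoqww, ooqwwoqwwp, ooqwwoqwww
Count: 7

7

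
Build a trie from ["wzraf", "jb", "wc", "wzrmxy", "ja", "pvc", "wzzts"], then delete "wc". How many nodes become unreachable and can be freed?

1

After clearing the end-marker at "wc", prune upward until reaching a node still needed by another word.
The suffix "c" (1 node) is used only by "wc"; the node for "w" still has the child "z", so pruning stops there.
Nodes removed: 1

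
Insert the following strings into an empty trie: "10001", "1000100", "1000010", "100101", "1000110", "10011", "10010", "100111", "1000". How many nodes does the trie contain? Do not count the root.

17

For each word, the new-node count is its length minus the longest prefix already in the trie:
  "10001" → 5 new (1, 0, 0, 0, 1)
  "1000100" → prefix "10001" already present; 2 new (0, 0)
  "1000010" → prefix "1000" already present; 3 new (0, 1, 0)
  "100101" → prefix "100" already present; 3 new (1, 0, 1)
  "1000110" → prefix "10001" already present; 2 new (1, 0)
  "10011" → prefix "1001" already present; 1 new (1)
  "10010" → prefix "10010" already present; 0 new (none)
  "100111" → prefix "10011" already present; 1 new (1)
  "1000" → prefix "1000" already present; 0 new (none)
Total nodes = 5 + 2 + 3 + 3 + 2 + 1 + 0 + 1 + 0 = 17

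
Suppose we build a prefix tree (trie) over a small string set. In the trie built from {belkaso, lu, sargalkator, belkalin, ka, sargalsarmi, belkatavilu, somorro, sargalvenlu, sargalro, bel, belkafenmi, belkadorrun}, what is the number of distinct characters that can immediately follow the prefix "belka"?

5

The children of the "belka" node are the distinct next characters among strings starting with "belka".
Characters that immediately follow "belka" among the stored strings: {d, f, l, s, t}.
That node has 5 child edges.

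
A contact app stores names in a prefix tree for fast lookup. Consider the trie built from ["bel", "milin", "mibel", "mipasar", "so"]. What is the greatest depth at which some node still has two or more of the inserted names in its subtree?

Look for the deepest trie node that still has at least two words in its subtree.
e.g. "mibel" and "milin" share the prefix "mi" of length 2; no pair shares a longer one.
Longest shared-prefix length: 2

2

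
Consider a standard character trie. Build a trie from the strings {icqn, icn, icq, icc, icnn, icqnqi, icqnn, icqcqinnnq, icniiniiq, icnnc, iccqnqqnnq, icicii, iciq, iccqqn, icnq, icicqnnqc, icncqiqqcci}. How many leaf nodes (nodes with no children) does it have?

12

A leaf is a node with no children — equivalently, the end of a word that is not a proper prefix of any other stored word.
Those words: "iccqnqqnnq", "iccqqn", "icicii", "icicqnnqc", "iciq", "icncqiqqcci", "icniiniiq", "icnnc", "icnq", "icqcqinnnq", "icqnn", "icqnqi"
Leaf count: 12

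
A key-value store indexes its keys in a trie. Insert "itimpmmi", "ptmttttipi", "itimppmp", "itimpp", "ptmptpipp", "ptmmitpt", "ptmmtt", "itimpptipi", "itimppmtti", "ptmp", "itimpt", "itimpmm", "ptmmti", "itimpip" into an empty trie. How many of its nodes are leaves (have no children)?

A leaf is a node with no children — equivalently, the end of a word that is not a proper prefix of any other stored word.
Those words: "itimpip", "itimpmmi", "itimppmp", "itimppmtti", "itimpptipi", "itimpt", "ptmmitpt", "ptmmti", "ptmmtt", "ptmptpipp", "ptmttttipi"
Leaf count: 11

11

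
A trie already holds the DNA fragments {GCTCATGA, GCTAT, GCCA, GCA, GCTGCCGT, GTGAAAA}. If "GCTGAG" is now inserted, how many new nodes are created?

Walking "GCTGAG" from the root, the first 4 characters ("GCTG") follow existing edges; "A" is the first miss.
Each of the 2 remaining characters creates one node.

2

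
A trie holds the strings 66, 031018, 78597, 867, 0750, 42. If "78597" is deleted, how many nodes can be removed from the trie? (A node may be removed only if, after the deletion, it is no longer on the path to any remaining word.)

Walk "78597" from the leaf back toward the root, removing each node that no remaining word uses.
No other word shares any prefix with "78597", so all 5 of its nodes go.
Nodes removed: 5

5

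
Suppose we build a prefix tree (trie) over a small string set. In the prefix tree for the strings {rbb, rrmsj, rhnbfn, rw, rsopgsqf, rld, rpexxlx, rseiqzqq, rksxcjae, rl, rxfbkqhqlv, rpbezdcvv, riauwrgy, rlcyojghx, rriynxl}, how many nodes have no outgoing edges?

14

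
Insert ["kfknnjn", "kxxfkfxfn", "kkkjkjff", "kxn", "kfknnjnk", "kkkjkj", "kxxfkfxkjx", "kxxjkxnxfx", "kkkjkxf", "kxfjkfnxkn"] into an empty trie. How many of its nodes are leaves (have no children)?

8

Leaves are exactly the stored words that no other stored word extends.
Those words: "kfknnjnk", "kkkjkjff", "kkkjkxf", "kxfjkfnxkn", "kxn", "kxxfkfxfn", "kxxfkfxkjx", "kxxjkxnxfx"
Leaf count: 8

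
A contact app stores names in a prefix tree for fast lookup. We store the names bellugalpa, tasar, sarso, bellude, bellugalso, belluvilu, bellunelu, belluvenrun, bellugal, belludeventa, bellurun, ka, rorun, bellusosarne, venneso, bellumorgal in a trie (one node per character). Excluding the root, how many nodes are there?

72

Trace insertions, counting only characters that open a new branch:
  "bellugalpa" → 10 new (b, e, l, l, u, g, a, l, p, a)
  "tasar" → 5 new (t, a, s, a, r)
  "sarso" → 5 new (s, a, r, s, o)
  "bellude" → prefix "bellu" already present; 2 new (d, e)
  "bellugalso" → prefix "bellugal" already present; 2 new (s, o)
  "belluvilu" → prefix "bellu" already present; 4 new (v, i, l, u)
  "bellunelu" → prefix "bellu" already present; 4 new (n, e, l, u)
  "belluvenrun" → prefix "belluv" already present; 5 new (e, n, r, u, n)
  "bellugal" → prefix "bellugal" already present; 0 new (none)
  "belludeventa" → prefix "bellude" already present; 5 new (v, e, n, t, a)
  "bellurun" → prefix "bellu" already present; 3 new (r, u, n)
  "ka" → 2 new (k, a)
  "rorun" → 5 new (r, o, r, u, n)
  "bellusosarne" → prefix "bellu" already present; 7 new (s, o, s, a, r, n, e)
  "venneso" → 7 new (v, e, n, n, e, s, o)
  "bellumorgal" → prefix "bellu" already present; 6 new (m, o, r, g, a, l)
Total nodes = 10 + 5 + 5 + 2 + 2 + 4 + 4 + 5 + 0 + 5 + 3 + 2 + 5 + 7 + 7 + 6 = 72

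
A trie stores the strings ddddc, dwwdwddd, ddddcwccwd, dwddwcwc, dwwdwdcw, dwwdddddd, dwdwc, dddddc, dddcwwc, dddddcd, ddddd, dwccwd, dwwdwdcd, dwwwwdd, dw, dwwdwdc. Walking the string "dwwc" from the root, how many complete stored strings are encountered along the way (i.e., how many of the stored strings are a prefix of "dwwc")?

Walk "dwwc" from the root; an end-of-word marker is hit whenever a stored word is a prefix of "dwwc".
Prefixes of the query that are stored words: "dw"
Count: 1

1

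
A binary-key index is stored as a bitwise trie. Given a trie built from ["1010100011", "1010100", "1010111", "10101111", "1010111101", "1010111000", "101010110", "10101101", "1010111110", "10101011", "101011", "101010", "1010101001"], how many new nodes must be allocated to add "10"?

0

"10" is already a full path in the trie; only an end-marker is added.
No new nodes are needed: 0.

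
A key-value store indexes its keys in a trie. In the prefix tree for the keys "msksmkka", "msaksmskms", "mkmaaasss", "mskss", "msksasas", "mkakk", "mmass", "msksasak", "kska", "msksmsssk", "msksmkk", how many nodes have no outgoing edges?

10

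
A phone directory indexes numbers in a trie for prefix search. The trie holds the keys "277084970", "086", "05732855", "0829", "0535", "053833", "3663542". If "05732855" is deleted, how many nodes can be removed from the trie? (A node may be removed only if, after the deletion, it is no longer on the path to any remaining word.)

A node on "05732855"'s path can go only if nothing else ends at it or branches off below it.
The suffix "732855" (6 nodes) is used only by "05732855"; the node for "05" still has the child "3", so pruning stops there.
Nodes removed: 6

6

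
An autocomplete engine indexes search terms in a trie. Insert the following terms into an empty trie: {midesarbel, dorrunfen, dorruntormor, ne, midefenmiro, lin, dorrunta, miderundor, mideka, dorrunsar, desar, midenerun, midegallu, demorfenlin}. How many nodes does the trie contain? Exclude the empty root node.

Count nodes per top-level branch (shared prefixes stored once):
  'd'-branch (demorfenlin, desar, dorrunfen, dorrunsar, dorrunta, dorruntormor): 32 nodes
  'l'-branch (lin): 3 nodes
  'm'-branch (midefenmiro, midegallu, mideka, midenerun, miderundor, midesarbel): 35 nodes
  'n'-branch (ne): 2 nodes
Sum: 72

72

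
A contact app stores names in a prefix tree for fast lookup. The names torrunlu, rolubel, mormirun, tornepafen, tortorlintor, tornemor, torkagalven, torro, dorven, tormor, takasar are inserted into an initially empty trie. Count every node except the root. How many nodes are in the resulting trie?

66

Trace insertions, counting only characters that open a new branch:
  "torrunlu" → 8 new (t, o, r, r, u, n, l, u)
  "rolubel" → 7 new (r, o, l, u, b, e, l)
  "mormirun" → 8 new (m, o, r, m, i, r, u, n)
  "tornepafen" → prefix "tor" already present; 7 new (n, e, p, a, f, e, n)
  "tortorlintor" → prefix "tor" already present; 9 new (t, o, r, l, i, n, t, o, r)
  "tornemor" → prefix "torne" already present; 3 new (m, o, r)
  "torkagalven" → prefix "tor" already present; 8 new (k, a, g, a, l, v, e, n)
  "torro" → prefix "torr" already present; 1 new (o)
  "dorven" → 6 new (d, o, r, v, e, n)
  "tormor" → prefix "tor" already present; 3 new (m, o, r)
  "takasar" → prefix "t" already present; 6 new (a, k, a, s, a, r)
Total nodes = 8 + 7 + 8 + 7 + 9 + 3 + 8 + 1 + 6 + 3 + 6 = 66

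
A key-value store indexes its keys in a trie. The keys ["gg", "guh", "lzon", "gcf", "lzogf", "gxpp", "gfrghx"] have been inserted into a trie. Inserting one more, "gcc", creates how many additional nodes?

Walking "gcc" from the root, the first 2 characters ("gc") follow existing edges; "c" is the first miss.
Each of the 1 remaining characters creates one node.

1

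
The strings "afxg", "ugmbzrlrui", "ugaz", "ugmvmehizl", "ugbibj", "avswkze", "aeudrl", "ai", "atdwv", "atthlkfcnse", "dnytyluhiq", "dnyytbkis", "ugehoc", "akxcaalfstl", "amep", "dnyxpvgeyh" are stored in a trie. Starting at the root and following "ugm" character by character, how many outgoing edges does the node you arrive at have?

Walk "ugm" from the root, arriving at one node.
Distinct next characters after "ugm": b, v.
That node has 2 child edges.

2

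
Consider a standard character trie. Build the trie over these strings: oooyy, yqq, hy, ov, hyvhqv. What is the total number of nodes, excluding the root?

15

Trie structure (* marks end of a word):
(root)
├─ h
│  └─ y *
│     └─ v
│        └─ h
│           └─ q
│              └─ v *
├─ o
│  ├─ o
│  │  └─ o
│  │     └─ y
│  │        └─ y *
│  └─ v *
└─ y
   └─ q
      └─ q *
Counting every labelled node above: 15.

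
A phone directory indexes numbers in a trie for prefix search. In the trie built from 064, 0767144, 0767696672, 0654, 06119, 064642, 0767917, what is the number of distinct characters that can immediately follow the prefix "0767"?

The children of the "0767" node are the distinct next characters among strings starting with "0767".
Distinct next characters after "0767": 1, 6, 9.
That node has 3 child edges.

3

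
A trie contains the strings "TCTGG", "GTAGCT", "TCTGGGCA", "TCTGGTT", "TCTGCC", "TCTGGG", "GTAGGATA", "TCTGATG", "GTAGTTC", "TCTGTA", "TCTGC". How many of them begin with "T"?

Walk to "T"; the words in its subtree are exactly those with that prefix.
Words under "T": TCTGATG, TCTGC, TCTGCC, TCTGG, TCTGGG, TCTGGGCA, TCTGGTT, TCTGTA
Count: 8

8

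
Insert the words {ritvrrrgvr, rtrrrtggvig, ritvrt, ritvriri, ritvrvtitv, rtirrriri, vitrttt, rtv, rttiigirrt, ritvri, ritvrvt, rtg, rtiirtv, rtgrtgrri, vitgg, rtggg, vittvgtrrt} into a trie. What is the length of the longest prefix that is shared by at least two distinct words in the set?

Look for the deepest trie node that still has at least two words in its subtree.
"ritvrvt" and "ritvrvtitv" agree on "ritvrvt" (7 characters) before diverging; nothing deeper is shared.
Longest shared-prefix length: 7

7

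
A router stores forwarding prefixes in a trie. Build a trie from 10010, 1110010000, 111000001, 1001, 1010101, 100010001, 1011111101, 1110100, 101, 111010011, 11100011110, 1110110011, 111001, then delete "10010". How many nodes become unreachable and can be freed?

A node on "10010"'s path can go only if nothing else ends at it or branches off below it.
The suffix "0" (1 node) is used only by "10010"; "1001" is itself a stored word, so pruning stops there.
Nodes removed: 1

1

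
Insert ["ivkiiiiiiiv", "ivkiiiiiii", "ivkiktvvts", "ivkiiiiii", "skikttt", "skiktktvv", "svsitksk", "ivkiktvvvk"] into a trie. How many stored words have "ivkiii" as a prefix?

Traverse to the node for "ivkiii", then collect every word in that subtree.
Matches: "ivkiiiiii", "ivkiiiiiii", "ivkiiiiiiiv"
Count: 3

3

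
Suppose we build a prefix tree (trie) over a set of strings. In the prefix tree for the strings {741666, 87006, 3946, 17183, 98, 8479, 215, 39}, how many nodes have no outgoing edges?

7

A leaf is a node with no children — equivalently, the end of a word that is not a proper prefix of any other stored word.
Those words: "17183", "215", "3946", "741666", "8479", "87006", "98"
Leaf count: 7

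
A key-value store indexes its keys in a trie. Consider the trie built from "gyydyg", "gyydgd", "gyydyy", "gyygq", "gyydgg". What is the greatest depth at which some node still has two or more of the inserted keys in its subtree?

5

Look for the deepest trie node that still has at least two words in its subtree.
"gyydgd" and "gyydgg" agree on "gyydg" (5 characters) before diverging; nothing deeper is shared.
Longest shared-prefix length: 5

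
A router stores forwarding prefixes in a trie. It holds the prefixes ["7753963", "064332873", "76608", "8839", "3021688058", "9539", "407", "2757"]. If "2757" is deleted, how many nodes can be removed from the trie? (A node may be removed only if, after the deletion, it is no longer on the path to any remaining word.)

A node on "2757"'s path can go only if nothing else ends at it or branches off below it.
No other word shares any prefix with "2757", so all 4 of its nodes go.
Nodes removed: 4

4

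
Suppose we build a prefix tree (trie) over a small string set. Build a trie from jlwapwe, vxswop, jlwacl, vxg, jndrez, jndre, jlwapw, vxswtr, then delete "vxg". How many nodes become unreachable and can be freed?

1

A node on "vxg"'s path can go only if nothing else ends at it or branches off below it.
The suffix "g" (1 node) is used only by "vxg"; the node for "vx" still has the child "s", so pruning stops there.
Nodes removed: 1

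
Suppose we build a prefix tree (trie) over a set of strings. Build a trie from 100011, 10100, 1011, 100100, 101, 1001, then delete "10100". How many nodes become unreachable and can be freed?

Walk "10100" from the leaf back toward the root, removing each node that no remaining word uses.
The suffix "00" (2 nodes) is used only by "10100"; the node for "101" still has the child "1", so pruning stops there.
Nodes removed: 2

2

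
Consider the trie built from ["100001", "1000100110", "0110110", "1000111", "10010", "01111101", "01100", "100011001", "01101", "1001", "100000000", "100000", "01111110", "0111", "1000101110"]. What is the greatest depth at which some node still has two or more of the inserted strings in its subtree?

6

Equivalently: take the maximum, over all pairs, of their longest common prefix length.
"01111101" and "01111110" agree on "011111" (6 characters) before diverging; nothing deeper is shared.
Longest shared-prefix length: 6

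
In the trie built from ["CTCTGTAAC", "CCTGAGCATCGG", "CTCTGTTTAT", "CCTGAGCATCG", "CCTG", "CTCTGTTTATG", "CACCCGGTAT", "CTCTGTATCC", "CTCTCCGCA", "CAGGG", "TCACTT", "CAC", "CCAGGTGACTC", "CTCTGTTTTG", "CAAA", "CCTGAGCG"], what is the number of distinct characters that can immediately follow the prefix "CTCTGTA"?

2

The children of the "CTCTGTA" node are the distinct next characters among strings starting with "CTCTGTA".
Distinct next characters after "CTCTGTA": A, T.
That node has 2 child edges.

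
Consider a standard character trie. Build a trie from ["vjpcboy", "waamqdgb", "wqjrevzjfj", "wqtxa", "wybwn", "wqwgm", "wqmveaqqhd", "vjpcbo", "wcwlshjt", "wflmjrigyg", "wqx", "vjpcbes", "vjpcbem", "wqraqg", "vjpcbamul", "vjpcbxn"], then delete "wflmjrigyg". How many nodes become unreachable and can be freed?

Walk "wflmjrigyg" from the leaf back toward the root, removing each node that no remaining word uses.
The suffix "flmjrigyg" (9 nodes) is used only by "wflmjrigyg"; the node for "w" still has the child "a", so pruning stops there.
Nodes removed: 9

9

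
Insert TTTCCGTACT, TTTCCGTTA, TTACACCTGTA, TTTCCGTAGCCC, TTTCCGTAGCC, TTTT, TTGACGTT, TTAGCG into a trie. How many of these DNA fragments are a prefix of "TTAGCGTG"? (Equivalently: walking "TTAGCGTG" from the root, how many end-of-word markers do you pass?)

Check each prefix of "TTAGCGTG" against the stored set — each match is an end-marker on the path.
Prefixes of the query that are stored words: "TTAGCG"
Count: 1

1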